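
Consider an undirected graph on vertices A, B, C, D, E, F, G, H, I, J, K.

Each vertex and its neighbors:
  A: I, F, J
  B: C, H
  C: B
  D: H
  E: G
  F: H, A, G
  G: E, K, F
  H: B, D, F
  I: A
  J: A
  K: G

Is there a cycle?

No

DFS, tracking each vertex's parent; an edge to a visited non-parent vertex closes a cycle.
Start from B:
visit B (parent –)
  visit C (parent B)
    C–B: parent, skip
  visit H (parent B)
    H–B: parent, skip
    visit D (parent H)
      D–H: parent, skip
    visit F (parent H)
      F–H: parent, skip
      visit A (parent F)
        visit I (parent A)
          I–A: parent, skip
        A–F: parent, skip
        visit J (parent A)
          J–A: parent, skip
      visit G (parent F)
        visit E (parent G)
          E–G: parent, skip
        visit K (parent G)
          K–G: parent, skip
        G–F: parent, skip
No non-parent visited neighbor found — the graph is a forest.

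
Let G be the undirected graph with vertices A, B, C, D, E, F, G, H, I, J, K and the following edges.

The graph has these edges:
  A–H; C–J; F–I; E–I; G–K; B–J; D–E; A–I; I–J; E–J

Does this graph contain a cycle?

DFS, tracking each vertex's parent; an edge to a visited non-parent vertex closes a cycle.
Start from J:
visit J (parent –)
  visit B (parent J)
    B–J: parent, skip
  visit E (parent J)
    E–J: parent, skip
    visit D (parent E)
      D–E: parent, skip
    visit I (parent E)
      I–E: parent, skip
      visit A (parent I)
        A–I: parent, skip
        visit H (parent A)
          H–A: parent, skip
      I–J: J visited and ≠ parent → cycle
Cycle: J – E – I – J.

Yes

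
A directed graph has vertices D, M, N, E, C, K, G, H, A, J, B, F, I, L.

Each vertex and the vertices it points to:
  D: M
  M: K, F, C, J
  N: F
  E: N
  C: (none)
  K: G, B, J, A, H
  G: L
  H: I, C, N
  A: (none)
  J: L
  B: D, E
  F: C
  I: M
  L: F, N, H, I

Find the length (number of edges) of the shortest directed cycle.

For each vertex v, BFS finds the shortest path from v back to v.
The shortest such closed walk is K → H → I → M → K, length 4.

4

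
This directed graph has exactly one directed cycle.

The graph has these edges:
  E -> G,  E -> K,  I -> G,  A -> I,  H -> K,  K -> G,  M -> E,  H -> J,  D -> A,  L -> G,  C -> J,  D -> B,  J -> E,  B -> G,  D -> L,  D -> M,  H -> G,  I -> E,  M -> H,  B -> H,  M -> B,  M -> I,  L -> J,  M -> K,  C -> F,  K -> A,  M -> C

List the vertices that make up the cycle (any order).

DFS with gray/black marking from A:
A gray
  I gray
    G gray
    G black
    E gray
      K gray
        K→A: A is gray → back edge
Back edge closes the cycle A → I → E → K → A; its vertices are {A, E, I, K}.

A, E, I, K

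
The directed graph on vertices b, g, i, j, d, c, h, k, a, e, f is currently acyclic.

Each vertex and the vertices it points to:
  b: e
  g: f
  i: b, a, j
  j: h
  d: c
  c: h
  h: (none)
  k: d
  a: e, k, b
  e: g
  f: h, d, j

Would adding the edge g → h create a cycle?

No

Adding g→h creates a cycle iff h can already reach g.
Explore from h: no path reaches g. The graph stays acyclic.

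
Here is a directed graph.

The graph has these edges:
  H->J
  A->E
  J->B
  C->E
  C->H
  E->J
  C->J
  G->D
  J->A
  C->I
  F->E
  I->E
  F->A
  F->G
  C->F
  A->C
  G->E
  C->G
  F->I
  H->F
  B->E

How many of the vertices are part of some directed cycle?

9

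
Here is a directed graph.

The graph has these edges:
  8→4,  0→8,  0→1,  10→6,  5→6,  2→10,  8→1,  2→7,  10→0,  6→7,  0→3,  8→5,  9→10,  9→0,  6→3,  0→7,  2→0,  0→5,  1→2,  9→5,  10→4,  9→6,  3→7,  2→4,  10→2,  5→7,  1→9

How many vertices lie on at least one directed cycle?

6

A vertex is on a directed cycle iff it belongs to a strongly connected component of size ≥ 2 (or has a self-loop).
The vertices on cycles are {0, 1, 2, 8, 9, 10} — 6 in total.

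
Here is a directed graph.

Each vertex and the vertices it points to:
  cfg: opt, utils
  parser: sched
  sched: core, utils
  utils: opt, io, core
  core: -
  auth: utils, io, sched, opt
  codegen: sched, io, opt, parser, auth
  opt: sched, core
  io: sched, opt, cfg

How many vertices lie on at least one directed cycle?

A vertex is on a directed cycle iff it belongs to a strongly connected component of size ≥ 2 (or has a self-loop).
The vertices on cycles are {io, cfg, opt, sched, utils} — 5 in total.

5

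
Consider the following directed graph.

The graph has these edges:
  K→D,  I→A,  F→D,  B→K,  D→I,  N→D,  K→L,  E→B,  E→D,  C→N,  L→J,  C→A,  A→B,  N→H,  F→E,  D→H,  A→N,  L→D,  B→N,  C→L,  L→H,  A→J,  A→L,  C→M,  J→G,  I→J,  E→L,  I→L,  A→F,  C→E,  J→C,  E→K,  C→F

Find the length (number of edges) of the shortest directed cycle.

3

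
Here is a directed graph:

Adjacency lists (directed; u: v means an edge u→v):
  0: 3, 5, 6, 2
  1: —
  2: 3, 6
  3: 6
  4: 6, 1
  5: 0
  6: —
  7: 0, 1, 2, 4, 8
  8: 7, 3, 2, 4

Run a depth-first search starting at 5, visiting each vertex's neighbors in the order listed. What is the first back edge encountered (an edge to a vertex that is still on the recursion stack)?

0→5

DFS from 5 (visiting each vertex's neighbors in the order listed); mark gray on enter, black on exit:
5 gray
  0 gray
    3 gray
      6 gray
      6 black
    3 black
    0→5: 5 is gray → back edge
First back edge: 0 → 5.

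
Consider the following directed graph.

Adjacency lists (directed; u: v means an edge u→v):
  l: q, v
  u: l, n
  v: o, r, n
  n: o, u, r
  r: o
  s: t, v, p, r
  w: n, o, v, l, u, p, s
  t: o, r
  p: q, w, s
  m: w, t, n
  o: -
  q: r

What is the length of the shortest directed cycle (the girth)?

For each vertex v, BFS finds the shortest path from v back to v.
The shortest such closed walk is w → p → w, length 2.

2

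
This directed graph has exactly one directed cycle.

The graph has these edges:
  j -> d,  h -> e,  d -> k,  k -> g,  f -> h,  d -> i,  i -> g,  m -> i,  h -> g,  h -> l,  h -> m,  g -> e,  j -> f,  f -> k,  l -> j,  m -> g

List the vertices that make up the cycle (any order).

f, h, j, l

DFS with gray/black marking from j:
j gray
  f gray
    k gray
      g gray
        e gray
        e black
      g black
    k black
    h gray
      h→g: g black — skip
      h→e: e black — skip
      l gray
        l→j: j is gray → back edge
Back edge closes the cycle j → f → h → l → j; its vertices are {f, h, j, l}.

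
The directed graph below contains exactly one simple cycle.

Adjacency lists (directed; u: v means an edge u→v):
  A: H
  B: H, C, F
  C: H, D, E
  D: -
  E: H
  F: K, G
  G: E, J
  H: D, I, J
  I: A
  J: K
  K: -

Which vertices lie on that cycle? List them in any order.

A, H, I

DFS with gray/black marking from H:
H gray
  D gray
  D black
  I gray
    A gray
      A→H: H is gray → back edge
Back edge closes the cycle H → I → A → H; its vertices are {A, H, I}.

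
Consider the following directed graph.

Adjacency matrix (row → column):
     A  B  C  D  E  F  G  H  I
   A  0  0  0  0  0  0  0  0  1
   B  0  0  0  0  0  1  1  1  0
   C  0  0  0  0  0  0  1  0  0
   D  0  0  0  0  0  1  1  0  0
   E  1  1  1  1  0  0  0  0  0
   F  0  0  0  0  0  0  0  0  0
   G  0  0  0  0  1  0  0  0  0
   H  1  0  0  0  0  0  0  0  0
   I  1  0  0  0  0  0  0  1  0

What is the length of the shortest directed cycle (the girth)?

2

For each vertex v, BFS finds the shortest path from v back to v.
The shortest such closed walk is A → I → A, length 2.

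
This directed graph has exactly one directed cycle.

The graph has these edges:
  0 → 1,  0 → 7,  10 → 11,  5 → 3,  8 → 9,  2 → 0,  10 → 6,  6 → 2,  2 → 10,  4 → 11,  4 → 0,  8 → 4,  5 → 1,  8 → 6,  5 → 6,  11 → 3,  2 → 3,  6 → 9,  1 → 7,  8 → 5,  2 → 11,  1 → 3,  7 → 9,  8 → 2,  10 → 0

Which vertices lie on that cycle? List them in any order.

2, 6, 10

DFS with gray/black marking from 2:
2 gray
  10 gray
    0 gray
      1 gray
        3 gray
        3 black
        7 gray
          9 gray
          9 black
        7 black
      1 black
      0→7: 7 black — skip
    0 black
    11 gray
      11→3: 3 black — skip
    11 black
    6 gray
      6→9: 9 black — skip
      6→2: 2 is gray → back edge
Back edge closes the cycle 2 → 10 → 6 → 2; its vertices are {2, 6, 10}.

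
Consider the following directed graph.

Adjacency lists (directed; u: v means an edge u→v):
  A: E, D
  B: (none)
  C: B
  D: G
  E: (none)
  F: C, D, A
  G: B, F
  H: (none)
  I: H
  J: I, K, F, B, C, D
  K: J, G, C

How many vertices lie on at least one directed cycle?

6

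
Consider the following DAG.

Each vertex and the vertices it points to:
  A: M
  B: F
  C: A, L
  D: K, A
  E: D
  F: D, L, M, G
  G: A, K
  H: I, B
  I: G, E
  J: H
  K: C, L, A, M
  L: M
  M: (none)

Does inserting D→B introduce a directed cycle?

Yes

Adding D→B creates a cycle iff B can already reach D.
Path from B: B → F → D.
So B → … → D → B is a cycle.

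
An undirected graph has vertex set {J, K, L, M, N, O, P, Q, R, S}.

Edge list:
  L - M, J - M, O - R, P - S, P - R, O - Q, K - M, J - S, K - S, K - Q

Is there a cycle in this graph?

DFS, tracking each vertex's parent; an edge to a visited non-parent vertex closes a cycle.
Start from P:
visit P (parent –)
  visit S (parent P)
    S–P: parent, skip
    visit J (parent S)
      visit M (parent J)
        visit K (parent M)
          K–S: S visited and ≠ parent → cycle
Cycle: S – J – M – K – S.

Yes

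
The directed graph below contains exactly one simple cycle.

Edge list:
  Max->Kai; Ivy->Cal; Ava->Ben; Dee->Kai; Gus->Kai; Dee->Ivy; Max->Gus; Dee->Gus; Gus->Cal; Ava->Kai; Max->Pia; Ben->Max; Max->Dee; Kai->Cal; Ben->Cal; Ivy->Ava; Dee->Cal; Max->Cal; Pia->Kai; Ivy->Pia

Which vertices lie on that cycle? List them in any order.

DFS with gray/black marking from Dee:
Dee gray
  Ivy gray
    Cal gray
    Cal black
    Ava gray
      Ben gray
        Ben→Cal: Cal black — skip
        Max gray
          Kai gray
            Kai→Cal: Cal black — skip
          Kai black
          Pia gray
            Pia→Kai: Kai black — skip
          Pia black
          Max→Cal: Cal black — skip
          Gus gray
            Gus→Cal: Cal black — skip
            Gus→Kai: Kai black — skip
          Gus black
          Max→Dee: Dee is gray → back edge
Back edge closes the cycle Dee → Ivy → Ava → Ben → Max → Dee; its vertices are {Ava, Ben, Dee, Ivy, Max}.

Ava, Ben, Dee, Ivy, Max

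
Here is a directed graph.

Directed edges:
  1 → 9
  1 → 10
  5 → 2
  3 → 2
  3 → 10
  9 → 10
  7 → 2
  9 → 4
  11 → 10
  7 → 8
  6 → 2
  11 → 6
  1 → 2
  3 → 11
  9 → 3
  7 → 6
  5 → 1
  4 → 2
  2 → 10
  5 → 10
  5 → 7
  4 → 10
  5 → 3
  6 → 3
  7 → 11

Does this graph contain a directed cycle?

Yes

DFS with white/gray/black marking, starting from 1:
1 gray
  9 gray
    10 gray
    10 black
    3 gray
      3→10: 10 black — skip
      11 gray
        11→10: 10 black — skip
        6 gray
          6→3: 3 is gray → back edge
Back edge found, so a cycle exists: 3 → 11 → 6 → 3.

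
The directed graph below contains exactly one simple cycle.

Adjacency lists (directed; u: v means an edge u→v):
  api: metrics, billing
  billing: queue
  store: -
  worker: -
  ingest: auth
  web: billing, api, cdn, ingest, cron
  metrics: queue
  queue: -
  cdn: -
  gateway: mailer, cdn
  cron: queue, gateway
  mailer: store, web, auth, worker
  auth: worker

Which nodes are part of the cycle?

web, cron, mailer, gateway

DFS with gray/black marking from mailer:
mailer gray
  store gray
  store black
  web gray
    billing gray
      queue gray
      queue black
    billing black
    api gray
      metrics gray
        metrics→queue: queue black — skip
      metrics black
      api→billing: billing black — skip
    api black
    cdn gray
    cdn black
    ingest gray
      auth gray
        worker gray
        worker black
      auth black
    ingest black
    cron gray
      cron→queue: queue black — skip
      gateway gray
        gateway→mailer: mailer is gray → back edge
Back edge closes the cycle mailer → web → cron → gateway → mailer; its vertices are {web, cron, mailer, gateway}.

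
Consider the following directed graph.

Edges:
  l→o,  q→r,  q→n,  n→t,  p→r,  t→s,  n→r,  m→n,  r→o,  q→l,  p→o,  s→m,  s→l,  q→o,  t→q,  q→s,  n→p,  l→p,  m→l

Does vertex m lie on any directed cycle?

m is on a cycle iff m can reach itself via ≥1 edge.
m → n → t → s → m — yes.

Yes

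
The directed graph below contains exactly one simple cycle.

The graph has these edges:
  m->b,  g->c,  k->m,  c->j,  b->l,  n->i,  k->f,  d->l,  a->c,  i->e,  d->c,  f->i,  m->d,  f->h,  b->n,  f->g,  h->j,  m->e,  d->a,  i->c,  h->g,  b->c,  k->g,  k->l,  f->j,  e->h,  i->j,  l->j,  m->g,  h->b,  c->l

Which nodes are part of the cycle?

b, e, h, i, n

DFS with gray/black marking from e:
e gray
  h gray
    j gray
    j black
    g gray
      c gray
        l gray
          l→j: j black — skip
        l black
        c→j: j black — skip
      c black
    g black
    b gray
      n gray
        i gray
          i→e: e is gray → back edge
Back edge closes the cycle e → h → b → n → i → e; its vertices are {b, e, h, i, n}.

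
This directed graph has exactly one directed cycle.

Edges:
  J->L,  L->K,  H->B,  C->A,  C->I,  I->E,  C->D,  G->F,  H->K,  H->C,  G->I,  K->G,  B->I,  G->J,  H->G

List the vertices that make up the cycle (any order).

G, J, K, L

DFS with gray/black marking from G:
G gray
  I gray
    E gray
    E black
  I black
  J gray
    L gray
      K gray
        K→G: G is gray → back edge
Back edge closes the cycle G → J → L → K → G; its vertices are {G, J, K, L}.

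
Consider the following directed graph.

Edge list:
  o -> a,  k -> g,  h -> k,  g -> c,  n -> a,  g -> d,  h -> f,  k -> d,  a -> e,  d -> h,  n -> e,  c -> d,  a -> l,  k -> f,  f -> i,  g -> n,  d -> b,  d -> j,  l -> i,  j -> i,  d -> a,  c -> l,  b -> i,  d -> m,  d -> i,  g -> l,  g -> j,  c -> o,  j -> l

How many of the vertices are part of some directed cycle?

5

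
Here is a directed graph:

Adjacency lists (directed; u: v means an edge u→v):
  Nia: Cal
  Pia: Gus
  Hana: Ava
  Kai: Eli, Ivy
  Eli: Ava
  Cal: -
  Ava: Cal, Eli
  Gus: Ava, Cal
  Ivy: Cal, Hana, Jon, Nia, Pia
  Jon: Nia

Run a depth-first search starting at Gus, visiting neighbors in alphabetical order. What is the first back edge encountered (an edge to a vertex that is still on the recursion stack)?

DFS from Gus (visiting neighbors in alphabetical order); mark gray on enter, black on exit:
Gus gray
  Ava gray
    Cal gray
    Cal black
    Eli gray
      Eli→Ava: Ava is gray → back edge
First back edge: Eli → Ava.

Eli->Ava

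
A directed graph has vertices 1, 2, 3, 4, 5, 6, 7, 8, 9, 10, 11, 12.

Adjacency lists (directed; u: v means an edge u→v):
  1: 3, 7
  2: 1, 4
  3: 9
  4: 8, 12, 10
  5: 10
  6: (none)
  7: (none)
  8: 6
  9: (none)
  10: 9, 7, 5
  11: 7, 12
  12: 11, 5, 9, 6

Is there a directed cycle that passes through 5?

5 is on a cycle iff 5 can reach itself via ≥1 edge.
5 → 10 → 5 — yes.

Yes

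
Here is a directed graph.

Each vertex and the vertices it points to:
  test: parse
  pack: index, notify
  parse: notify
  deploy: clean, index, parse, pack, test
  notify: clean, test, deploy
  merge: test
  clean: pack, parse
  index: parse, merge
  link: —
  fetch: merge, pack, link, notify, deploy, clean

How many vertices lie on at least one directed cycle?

A vertex is on a directed cycle iff it belongs to a strongly connected component of size ≥ 2 (or has a self-loop).
The vertices on cycles are {pack, test, clean, index, merge, parse, deploy, notify} — 8 in total.

8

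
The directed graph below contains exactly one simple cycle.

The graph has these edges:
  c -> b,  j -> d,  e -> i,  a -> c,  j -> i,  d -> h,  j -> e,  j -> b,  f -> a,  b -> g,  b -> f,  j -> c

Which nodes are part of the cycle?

a, b, c, f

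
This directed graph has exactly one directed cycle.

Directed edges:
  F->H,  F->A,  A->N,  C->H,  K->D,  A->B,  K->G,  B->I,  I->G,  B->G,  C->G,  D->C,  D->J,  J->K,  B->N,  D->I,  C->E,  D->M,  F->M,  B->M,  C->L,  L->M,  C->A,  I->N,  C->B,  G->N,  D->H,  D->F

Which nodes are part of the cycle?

DFS with gray/black marking from D:
D gray
  I gray
    N gray
    N black
    G gray
      G→N: N black — skip
    G black
  I black
  C gray
    B gray
      B→N: N black — skip
      B→I: I black — skip
      B→G: G black — skip
      M gray
      M black
    B black
    L gray
      L→M: M black — skip
    L black
    E gray
    E black
    A gray
      A→B: B black — skip
      A→N: N black — skip
    A black
    H gray
    H black
    C→G: G black — skip
  C black
  F gray
    F→A: A black — skip
    F→M: M black — skip
    F→H: H black — skip
  F black
  D→M: M black — skip
  J gray
    K gray
      K→G: G black — skip
      K→D: D is gray → back edge
Back edge closes the cycle D → J → K → D; its vertices are {D, J, K}.

D, J, K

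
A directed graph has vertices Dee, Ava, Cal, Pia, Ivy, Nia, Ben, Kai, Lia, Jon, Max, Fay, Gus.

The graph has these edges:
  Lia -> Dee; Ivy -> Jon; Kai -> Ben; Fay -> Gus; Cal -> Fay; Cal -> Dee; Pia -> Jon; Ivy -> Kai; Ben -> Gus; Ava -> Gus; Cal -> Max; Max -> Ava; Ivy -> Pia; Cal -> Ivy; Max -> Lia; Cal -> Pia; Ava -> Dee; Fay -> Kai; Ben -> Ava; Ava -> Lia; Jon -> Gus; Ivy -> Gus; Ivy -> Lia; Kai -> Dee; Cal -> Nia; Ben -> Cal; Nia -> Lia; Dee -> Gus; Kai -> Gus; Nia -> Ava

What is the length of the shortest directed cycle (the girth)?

For each vertex v, BFS finds the shortest path from v back to v.
The shortest such closed walk is Kai → Ben → Cal → Ivy → Kai, length 4.

4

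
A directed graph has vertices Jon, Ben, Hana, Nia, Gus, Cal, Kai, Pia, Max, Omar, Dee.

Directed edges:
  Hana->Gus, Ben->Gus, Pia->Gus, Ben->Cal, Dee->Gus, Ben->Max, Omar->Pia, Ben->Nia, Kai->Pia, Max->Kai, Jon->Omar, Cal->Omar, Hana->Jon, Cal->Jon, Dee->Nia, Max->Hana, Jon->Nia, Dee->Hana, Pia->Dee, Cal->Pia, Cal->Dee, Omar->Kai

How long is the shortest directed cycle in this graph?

For each vertex v, BFS finds the shortest path from v back to v.
The shortest such closed walk is Jon → Omar → Pia → Dee → Hana → Jon, length 5.

5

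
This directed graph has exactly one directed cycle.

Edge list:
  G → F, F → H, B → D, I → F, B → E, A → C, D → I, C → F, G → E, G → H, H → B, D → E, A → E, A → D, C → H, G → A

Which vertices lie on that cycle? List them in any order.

B, D, F, H, I

DFS with gray/black marking from H:
H gray
  B gray
    E gray
    E black
    D gray
      D→E: E black — skip
      I gray
        F gray
          F→H: H is gray → back edge
Back edge closes the cycle H → B → D → I → F → H; its vertices are {B, D, F, H, I}.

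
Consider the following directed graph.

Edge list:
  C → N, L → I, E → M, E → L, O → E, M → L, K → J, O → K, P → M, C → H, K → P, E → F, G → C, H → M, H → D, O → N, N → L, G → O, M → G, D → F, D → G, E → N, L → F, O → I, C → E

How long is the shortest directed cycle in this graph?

4

For each vertex v, BFS finds the shortest path from v back to v.
The shortest such closed walk is G → C → E → M → G, length 4.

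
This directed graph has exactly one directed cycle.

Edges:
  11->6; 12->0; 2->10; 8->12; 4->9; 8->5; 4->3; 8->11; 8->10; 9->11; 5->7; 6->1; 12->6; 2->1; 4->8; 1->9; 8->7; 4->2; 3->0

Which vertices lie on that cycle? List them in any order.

1, 6, 9, 11

DFS with gray/black marking from 9:
9 gray
  11 gray
    6 gray
      1 gray
        1→9: 9 is gray → back edge
Back edge closes the cycle 9 → 11 → 6 → 1 → 9; its vertices are {1, 6, 9, 11}.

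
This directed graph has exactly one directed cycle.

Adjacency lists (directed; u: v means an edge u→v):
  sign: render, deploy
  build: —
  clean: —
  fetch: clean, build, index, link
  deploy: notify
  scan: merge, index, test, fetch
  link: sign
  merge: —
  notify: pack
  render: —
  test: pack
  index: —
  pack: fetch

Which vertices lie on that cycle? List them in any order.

DFS with gray/black marking from fetch:
fetch gray
  clean gray
  clean black
  build gray
  build black
  index gray
  index black
  link gray
    sign gray
      render gray
      render black
      deploy gray
        notify gray
          pack gray
            pack→fetch: fetch is gray → back edge
Back edge closes the cycle fetch → link → sign → deploy → notify → pack → fetch; its vertices are {link, pack, sign, fetch, deploy, notify}.

link, pack, sign, fetch, deploy, notify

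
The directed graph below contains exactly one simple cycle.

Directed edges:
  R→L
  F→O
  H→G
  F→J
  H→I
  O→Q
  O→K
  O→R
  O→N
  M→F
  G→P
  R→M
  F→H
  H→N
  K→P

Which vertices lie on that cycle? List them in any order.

F, M, O, R

DFS with gray/black marking from F:
F gray
  O gray
    N gray
    N black
    Q gray
    Q black
    K gray
      P gray
      P black
    K black
    R gray
      L gray
      L black
      M gray
        M→F: F is gray → back edge
Back edge closes the cycle F → O → R → M → F; its vertices are {F, M, O, R}.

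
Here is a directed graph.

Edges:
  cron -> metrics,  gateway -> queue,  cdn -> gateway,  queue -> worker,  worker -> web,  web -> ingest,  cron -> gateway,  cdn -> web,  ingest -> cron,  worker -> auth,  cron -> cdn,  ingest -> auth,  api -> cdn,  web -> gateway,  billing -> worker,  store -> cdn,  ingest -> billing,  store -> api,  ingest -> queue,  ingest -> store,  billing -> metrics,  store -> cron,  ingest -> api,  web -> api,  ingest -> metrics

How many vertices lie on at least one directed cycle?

10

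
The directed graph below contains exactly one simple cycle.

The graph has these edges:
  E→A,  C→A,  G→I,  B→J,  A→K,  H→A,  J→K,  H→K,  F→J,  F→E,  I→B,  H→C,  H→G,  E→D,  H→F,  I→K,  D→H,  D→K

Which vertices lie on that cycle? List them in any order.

D, E, F, H

DFS with gray/black marking from H:
H gray
  C gray
    A gray
      K gray
      K black
    A black
  C black
  F gray
    E gray
      D gray
        D→K: K black — skip
        D→H: H is gray → back edge
Back edge closes the cycle H → F → E → D → H; its vertices are {D, E, F, H}.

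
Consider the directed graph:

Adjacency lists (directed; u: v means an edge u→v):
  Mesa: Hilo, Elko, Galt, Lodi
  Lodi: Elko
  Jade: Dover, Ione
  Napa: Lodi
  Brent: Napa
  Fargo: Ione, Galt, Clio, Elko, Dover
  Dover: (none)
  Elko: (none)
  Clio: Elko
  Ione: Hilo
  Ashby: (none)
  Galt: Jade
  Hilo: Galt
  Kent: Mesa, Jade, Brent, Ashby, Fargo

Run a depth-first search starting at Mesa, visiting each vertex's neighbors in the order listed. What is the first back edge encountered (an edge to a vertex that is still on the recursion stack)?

Ione->Hilo

DFS from Mesa (visiting each vertex's neighbors in the order listed); mark gray on enter, black on exit:
Mesa gray
  Hilo gray
    Galt gray
      Jade gray
        Dover gray
        Dover black
        Ione gray
          Ione→Hilo: Hilo is gray → back edge
First back edge: Ione → Hilo.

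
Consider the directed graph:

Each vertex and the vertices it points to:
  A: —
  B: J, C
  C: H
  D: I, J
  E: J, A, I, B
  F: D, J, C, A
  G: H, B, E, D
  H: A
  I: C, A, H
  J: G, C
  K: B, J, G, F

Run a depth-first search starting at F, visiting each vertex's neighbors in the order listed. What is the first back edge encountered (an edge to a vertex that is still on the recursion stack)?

DFS from F (visiting each vertex's neighbors in the order listed); mark gray on enter, black on exit:
F gray
  D gray
    I gray
      C gray
        H gray
          A gray
          A black
        H black
      C black
      I→A: A black — skip
      I→H: H black — skip
    I black
    J gray
      G gray
        G→H: H black — skip
        B gray
          B→J: J is gray → back edge
First back edge: B → J.

B->J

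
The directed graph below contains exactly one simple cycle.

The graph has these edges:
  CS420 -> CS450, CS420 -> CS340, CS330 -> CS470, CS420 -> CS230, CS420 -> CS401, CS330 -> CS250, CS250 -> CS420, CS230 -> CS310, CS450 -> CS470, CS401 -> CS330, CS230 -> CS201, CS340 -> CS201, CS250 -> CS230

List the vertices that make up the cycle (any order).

CS250, CS330, CS401, CS420

DFS with gray/black marking from CS250:
CS250 gray
  CS420 gray
    CS401 gray
      CS330 gray
        CS330→CS250: CS250 is gray → back edge
Back edge closes the cycle CS250 → CS420 → CS401 → CS330 → CS250; its vertices are {CS250, CS330, CS401, CS420}.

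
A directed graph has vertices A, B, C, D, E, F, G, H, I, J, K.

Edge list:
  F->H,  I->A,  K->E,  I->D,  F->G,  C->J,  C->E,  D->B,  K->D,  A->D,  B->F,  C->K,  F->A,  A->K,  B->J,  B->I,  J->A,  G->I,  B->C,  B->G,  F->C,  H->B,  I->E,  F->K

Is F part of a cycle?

F is on a cycle iff F can reach itself via ≥1 edge.
F → H → B → F — yes.

Yes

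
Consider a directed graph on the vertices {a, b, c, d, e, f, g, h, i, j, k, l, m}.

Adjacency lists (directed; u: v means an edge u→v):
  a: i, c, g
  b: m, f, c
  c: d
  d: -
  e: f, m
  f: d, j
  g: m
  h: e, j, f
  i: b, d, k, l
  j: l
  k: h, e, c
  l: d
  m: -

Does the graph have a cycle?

No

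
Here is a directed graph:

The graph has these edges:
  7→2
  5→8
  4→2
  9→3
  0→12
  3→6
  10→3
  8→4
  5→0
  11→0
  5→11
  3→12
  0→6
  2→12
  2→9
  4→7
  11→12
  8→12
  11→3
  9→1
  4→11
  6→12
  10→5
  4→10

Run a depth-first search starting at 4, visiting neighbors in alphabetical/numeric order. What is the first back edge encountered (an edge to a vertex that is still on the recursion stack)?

DFS from 4 (visiting neighbors in alphabetical/numeric order); mark gray on enter, black on exit:
4 gray
  2 gray
    9 gray
      1 gray
      1 black
      3 gray
        6 gray
          12 gray
          12 black
        6 black
        3→12: 12 black — skip
      3 black
    9 black
    2→12: 12 black — skip
  2 black
  7 gray
    7→2: 2 black — skip
  7 black
  10 gray
    10→3: 3 black — skip
    5 gray
      0 gray
        0→6: 6 black — skip
        0→12: 12 black — skip
      0 black
      8 gray
        8→4: 4 is gray → back edge
First back edge: 8 → 4.

8->4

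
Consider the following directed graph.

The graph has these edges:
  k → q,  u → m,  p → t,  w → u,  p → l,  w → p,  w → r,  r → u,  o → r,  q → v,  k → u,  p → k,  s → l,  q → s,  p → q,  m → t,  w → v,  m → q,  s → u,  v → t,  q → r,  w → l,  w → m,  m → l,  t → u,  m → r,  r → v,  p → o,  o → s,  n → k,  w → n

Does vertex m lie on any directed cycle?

m is on a cycle iff m can reach itself via ≥1 edge.
m → r → u → m — yes.

Yes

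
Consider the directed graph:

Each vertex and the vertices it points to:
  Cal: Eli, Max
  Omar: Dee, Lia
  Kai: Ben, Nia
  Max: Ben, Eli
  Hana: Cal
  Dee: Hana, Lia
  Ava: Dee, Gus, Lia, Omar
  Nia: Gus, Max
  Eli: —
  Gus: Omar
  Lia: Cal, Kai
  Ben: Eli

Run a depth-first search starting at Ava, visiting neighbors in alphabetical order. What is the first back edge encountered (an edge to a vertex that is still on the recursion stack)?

Omar->Dee

DFS from Ava (visiting neighbors in alphabetical order); mark gray on enter, black on exit:
Ava gray
  Dee gray
    Hana gray
      Cal gray
        Eli gray
        Eli black
        Max gray
          Ben gray
            Ben→Eli: Eli black — skip
          Ben black
          Max→Eli: Eli black — skip
        Max black
      Cal black
    Hana black
    Lia gray
      Lia→Cal: Cal black — skip
      Kai gray
        Kai→Ben: Ben black — skip
        Nia gray
          Gus gray
            Omar gray
              Omar→Dee: Dee is gray → back edge
First back edge: Omar → Dee.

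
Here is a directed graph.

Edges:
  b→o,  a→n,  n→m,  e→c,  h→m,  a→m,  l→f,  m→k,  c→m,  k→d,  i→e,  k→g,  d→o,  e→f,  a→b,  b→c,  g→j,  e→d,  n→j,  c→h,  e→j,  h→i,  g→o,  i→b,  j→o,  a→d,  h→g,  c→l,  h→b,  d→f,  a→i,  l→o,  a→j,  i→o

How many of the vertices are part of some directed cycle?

A vertex is on a directed cycle iff it belongs to a strongly connected component of size ≥ 2 (or has a self-loop).
The vertices on cycles are {b, c, e, h, i} — 5 in total.

5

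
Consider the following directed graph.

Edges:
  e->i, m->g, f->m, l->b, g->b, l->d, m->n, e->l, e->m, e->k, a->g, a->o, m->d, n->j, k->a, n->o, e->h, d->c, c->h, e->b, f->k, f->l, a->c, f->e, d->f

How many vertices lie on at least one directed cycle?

5

A vertex is on a directed cycle iff it belongs to a strongly connected component of size ≥ 2 (or has a self-loop).
The vertices on cycles are {d, e, f, l, m} — 5 in total.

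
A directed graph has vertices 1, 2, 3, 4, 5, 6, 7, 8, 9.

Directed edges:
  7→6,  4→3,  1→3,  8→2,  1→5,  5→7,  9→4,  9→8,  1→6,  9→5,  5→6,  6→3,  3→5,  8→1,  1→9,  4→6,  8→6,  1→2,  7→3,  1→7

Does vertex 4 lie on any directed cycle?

4 lies on a cycle iff there is a path from 4 back to itself.
Exploring from 4, it never reaches itself; equivalently, its strongly connected component is a singleton.

No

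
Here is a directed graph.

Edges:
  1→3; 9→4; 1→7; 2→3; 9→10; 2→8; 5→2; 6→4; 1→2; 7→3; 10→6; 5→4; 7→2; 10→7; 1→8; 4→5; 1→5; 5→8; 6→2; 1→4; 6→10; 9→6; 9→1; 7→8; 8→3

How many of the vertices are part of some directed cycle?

4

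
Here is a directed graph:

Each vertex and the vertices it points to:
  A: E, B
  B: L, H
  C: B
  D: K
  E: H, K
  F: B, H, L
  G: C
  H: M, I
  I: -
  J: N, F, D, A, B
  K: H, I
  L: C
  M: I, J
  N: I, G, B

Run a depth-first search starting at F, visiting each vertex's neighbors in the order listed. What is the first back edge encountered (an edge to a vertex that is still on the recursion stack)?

DFS from F (visiting each vertex's neighbors in the order listed); mark gray on enter, black on exit:
F gray
  B gray
    L gray
      C gray
        C→B: B is gray → back edge
First back edge: C → B.

C->B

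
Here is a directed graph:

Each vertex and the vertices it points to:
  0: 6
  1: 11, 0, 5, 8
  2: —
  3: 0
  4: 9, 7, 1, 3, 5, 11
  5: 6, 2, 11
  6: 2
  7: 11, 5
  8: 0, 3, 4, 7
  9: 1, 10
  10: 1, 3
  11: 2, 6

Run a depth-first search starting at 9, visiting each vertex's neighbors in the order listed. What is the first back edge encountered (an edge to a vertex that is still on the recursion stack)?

DFS from 9 (visiting each vertex's neighbors in the order listed); mark gray on enter, black on exit:
9 gray
  1 gray
    11 gray
      2 gray
      2 black
      6 gray
        6→2: 2 black — skip
      6 black
    11 black
    0 gray
      0→6: 6 black — skip
    0 black
    5 gray
      5→6: 6 black — skip
      5→2: 2 black — skip
      5→11: 11 black — skip
    5 black
    8 gray
      8→0: 0 black — skip
      3 gray
        3→0: 0 black — skip
      3 black
      4 gray
        4→9: 9 is gray → back edge
First back edge: 4 → 9.

4→9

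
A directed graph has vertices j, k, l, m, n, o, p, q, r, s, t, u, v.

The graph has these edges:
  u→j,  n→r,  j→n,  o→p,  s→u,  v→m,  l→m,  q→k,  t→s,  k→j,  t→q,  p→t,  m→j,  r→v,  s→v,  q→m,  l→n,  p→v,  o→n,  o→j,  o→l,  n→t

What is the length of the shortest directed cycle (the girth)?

For each vertex v, BFS finds the shortest path from v back to v.
The shortest such closed walk is t → q → m → j → n → t, length 5.

5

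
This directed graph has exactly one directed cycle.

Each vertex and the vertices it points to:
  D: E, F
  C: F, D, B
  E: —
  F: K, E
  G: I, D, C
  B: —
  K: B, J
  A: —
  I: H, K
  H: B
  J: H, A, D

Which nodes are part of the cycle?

D, F, J, K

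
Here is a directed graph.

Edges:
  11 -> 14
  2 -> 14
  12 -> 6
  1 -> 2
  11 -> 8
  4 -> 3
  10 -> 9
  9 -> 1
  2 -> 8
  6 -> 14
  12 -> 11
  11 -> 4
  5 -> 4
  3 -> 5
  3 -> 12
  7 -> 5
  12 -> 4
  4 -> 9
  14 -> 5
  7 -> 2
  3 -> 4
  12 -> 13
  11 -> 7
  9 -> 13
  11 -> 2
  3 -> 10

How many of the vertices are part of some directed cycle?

12

A vertex is on a directed cycle iff it belongs to a strongly connected component of size ≥ 2 (or has a self-loop).
The vertices on cycles are {1, 2, 3, 4, 5, 6, 7, 9, 10, 11, 12, 14} — 12 in total.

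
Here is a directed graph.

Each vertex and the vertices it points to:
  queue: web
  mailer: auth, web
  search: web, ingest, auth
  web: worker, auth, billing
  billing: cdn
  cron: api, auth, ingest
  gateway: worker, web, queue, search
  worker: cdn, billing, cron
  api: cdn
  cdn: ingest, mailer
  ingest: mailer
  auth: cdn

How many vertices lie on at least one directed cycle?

A vertex is on a directed cycle iff it belongs to a strongly connected component of size ≥ 2 (or has a self-loop).
The vertices on cycles are {api, cdn, web, auth, cron, ingest, mailer, worker, billing} — 9 in total.

9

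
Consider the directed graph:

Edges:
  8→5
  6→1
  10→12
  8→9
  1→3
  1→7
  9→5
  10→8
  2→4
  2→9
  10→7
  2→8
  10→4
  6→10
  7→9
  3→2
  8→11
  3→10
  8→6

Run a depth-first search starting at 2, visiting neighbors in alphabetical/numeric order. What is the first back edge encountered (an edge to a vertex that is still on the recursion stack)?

DFS from 2 (visiting neighbors in alphabetical/numeric order); mark gray on enter, black on exit:
2 gray
  4 gray
  4 black
  8 gray
    5 gray
    5 black
    6 gray
      1 gray
        3 gray
          3→2: 2 is gray → back edge
First back edge: 3 → 2.

3→2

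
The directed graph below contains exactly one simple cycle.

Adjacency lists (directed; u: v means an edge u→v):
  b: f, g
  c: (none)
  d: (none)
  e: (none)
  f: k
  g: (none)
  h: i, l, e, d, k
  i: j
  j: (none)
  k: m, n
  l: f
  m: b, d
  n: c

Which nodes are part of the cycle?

DFS with gray/black marking from k:
k gray
  m gray
    b gray
      f gray
        f→k: k is gray → back edge
Back edge closes the cycle k → m → b → f → k; its vertices are {b, f, k, m}.

b, f, k, m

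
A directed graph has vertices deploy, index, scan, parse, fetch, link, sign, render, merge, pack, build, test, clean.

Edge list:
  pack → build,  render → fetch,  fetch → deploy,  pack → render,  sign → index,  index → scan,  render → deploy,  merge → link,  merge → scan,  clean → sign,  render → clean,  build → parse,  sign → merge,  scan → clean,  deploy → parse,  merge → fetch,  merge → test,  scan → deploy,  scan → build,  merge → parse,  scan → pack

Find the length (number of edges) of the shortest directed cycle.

4

For each vertex v, BFS finds the shortest path from v back to v.
The shortest such closed walk is sign → index → scan → clean → sign, length 4.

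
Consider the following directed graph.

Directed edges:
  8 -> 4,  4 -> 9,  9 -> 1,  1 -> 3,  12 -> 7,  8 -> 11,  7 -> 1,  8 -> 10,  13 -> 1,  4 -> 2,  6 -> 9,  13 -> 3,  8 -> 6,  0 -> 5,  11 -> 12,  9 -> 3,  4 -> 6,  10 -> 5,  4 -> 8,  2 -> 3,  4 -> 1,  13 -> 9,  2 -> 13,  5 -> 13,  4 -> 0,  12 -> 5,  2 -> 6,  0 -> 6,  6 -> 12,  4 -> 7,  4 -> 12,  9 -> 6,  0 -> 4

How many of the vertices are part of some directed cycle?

8

A vertex is on a directed cycle iff it belongs to a strongly connected component of size ≥ 2 (or has a self-loop).
The vertices on cycles are {0, 4, 5, 6, 8, 9, 12, 13} — 8 in total.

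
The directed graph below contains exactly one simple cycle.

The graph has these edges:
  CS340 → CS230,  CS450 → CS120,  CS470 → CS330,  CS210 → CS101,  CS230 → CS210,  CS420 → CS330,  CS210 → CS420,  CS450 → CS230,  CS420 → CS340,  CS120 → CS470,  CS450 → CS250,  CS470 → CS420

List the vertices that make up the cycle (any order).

CS210, CS230, CS340, CS420

DFS with gray/black marking from CS230:
CS230 gray
  CS210 gray
    CS420 gray
      CS330 gray
      CS330 black
      CS340 gray
        CS340→CS230: CS230 is gray → back edge
Back edge closes the cycle CS230 → CS210 → CS420 → CS340 → CS230; its vertices are {CS210, CS230, CS340, CS420}.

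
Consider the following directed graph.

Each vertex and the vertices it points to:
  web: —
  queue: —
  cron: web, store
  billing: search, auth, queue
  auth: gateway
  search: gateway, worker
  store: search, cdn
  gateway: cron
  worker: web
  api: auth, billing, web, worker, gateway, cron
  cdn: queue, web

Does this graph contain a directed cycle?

DFS with white/gray/black marking, starting from billing:
billing gray
  search gray
    gateway gray
      cron gray
        web gray
        web black
        store gray
          store→search: search is gray → back edge
Back edge found, so a cycle exists: search → gateway → cron → store → search.

Yes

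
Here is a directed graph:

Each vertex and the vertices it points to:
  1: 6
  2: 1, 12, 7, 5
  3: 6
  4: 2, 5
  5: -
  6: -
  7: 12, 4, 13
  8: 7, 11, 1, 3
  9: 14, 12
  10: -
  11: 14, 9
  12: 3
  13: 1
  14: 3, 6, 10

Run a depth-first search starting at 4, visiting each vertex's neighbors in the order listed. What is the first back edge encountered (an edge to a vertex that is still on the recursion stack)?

DFS from 4 (visiting each vertex's neighbors in the order listed); mark gray on enter, black on exit:
4 gray
  2 gray
    1 gray
      6 gray
      6 black
    1 black
    12 gray
      3 gray
        3→6: 6 black — skip
      3 black
    12 black
    7 gray
      7→12: 12 black — skip
      7→4: 4 is gray → back edge
First back edge: 7 → 4.

7→4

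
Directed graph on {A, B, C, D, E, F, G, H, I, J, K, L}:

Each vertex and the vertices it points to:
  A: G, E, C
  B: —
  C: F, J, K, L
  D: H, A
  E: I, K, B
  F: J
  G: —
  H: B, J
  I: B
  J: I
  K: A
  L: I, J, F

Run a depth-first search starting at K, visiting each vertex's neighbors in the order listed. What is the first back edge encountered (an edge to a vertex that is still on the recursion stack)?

DFS from K (visiting each vertex's neighbors in the order listed); mark gray on enter, black on exit:
K gray
  A gray
    G gray
    G black
    E gray
      I gray
        B gray
        B black
      I black
      E→K: K is gray → back edge
First back edge: E → K.

E→K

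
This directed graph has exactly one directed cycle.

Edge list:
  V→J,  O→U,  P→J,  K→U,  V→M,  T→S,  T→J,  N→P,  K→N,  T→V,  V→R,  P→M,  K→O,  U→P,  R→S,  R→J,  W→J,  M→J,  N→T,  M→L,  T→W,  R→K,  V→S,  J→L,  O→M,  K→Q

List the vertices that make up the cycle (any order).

K, N, R, T, V

DFS with gray/black marking from K:
K gray
  Q gray
  Q black
  U gray
    P gray
      M gray
        L gray
        L black
        J gray
          J→L: L black — skip
        J black
      M black
      P→J: J black — skip
    P black
  U black
  N gray
    N→P: P black — skip
    T gray
      W gray
        W→J: J black — skip
      W black
      V gray
        V→M: M black — skip
        R gray
          R→J: J black — skip
          R→K: K is gray → back edge
Back edge closes the cycle K → N → T → V → R → K; its vertices are {K, N, R, T, V}.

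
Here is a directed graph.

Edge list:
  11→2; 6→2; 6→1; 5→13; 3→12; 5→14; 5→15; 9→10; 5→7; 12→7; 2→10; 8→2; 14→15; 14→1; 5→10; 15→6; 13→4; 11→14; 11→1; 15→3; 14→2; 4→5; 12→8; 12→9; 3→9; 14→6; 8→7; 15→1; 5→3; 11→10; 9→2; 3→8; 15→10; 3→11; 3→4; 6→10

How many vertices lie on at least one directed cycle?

A vertex is on a directed cycle iff it belongs to a strongly connected component of size ≥ 2 (or has a self-loop).
The vertices on cycles are {3, 4, 5, 11, 13, 14, 15} — 7 in total.

7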